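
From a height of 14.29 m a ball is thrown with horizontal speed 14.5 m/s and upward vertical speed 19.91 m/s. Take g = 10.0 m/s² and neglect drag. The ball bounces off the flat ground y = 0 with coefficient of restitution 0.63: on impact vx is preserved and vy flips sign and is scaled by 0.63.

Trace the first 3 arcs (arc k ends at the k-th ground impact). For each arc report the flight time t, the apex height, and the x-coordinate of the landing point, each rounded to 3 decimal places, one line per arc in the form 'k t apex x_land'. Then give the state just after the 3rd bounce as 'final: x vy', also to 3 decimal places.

1 4.603 34.110 66.742
2 3.291 13.538 114.462
3 2.073 5.373 144.525
final: 144.525 6.531

Arc 1: start y=14.290, vy=19.910 → t=4.603, apex=34.110, x_land=66.742, impact vy=-26.119
  bounce: vy ← 0.63·26.119 = 16.455
Arc 2: start y=0.000, vy=16.455 → t=3.291, apex=13.538, x_land=114.462, impact vy=-16.455
  bounce: vy ← 0.63·16.455 = 10.367
Arc 3: start y=0.000, vy=10.367 → t=2.073, apex=5.373, x_land=144.525, impact vy=-10.367
  bounce: vy ← 0.63·10.367 = 6.531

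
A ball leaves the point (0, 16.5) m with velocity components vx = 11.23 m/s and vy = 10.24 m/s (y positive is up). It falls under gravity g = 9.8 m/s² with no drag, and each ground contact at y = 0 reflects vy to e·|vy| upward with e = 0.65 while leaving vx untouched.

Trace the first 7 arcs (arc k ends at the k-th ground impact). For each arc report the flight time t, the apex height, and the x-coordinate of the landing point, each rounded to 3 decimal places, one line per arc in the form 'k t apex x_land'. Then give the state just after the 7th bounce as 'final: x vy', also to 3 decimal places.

Arc 1: start y=16.500, vy=10.240 → t=3.157, apex=21.850, x_land=35.448, impact vy=-20.694
  bounce: vy ← 0.65·20.694 = 13.451
Arc 2: start y=0.000, vy=13.451 → t=2.745, apex=9.232, x_land=66.277, impact vy=-13.451
  bounce: vy ← 0.65·13.451 = 8.743
Arc 3: start y=0.000, vy=8.743 → t=1.784, apex=3.900, x_land=86.315, impact vy=-8.743
  bounce: vy ← 0.65·8.743 = 5.683
Arc 4: start y=0.000, vy=5.683 → t=1.160, apex=1.648, x_land=99.340, impact vy=-5.683
  bounce: vy ← 0.65·5.683 = 3.694
Arc 5: start y=0.000, vy=3.694 → t=0.754, apex=0.696, x_land=107.806, impact vy=-3.694
  bounce: vy ← 0.65·3.694 = 2.401
Arc 6: start y=0.000, vy=2.401 → t=0.490, apex=0.294, x_land=113.309, impact vy=-2.401
  bounce: vy ← 0.65·2.401 = 1.561
Arc 7: start y=0.000, vy=1.561 → t=0.319, apex=0.124, x_land=116.886, impact vy=-1.561
  bounce: vy ← 0.65·1.561 = 1.014

1 3.157 21.850 35.448
2 2.745 9.232 66.277
3 1.784 3.900 86.315
4 1.160 1.648 99.340
5 0.754 0.696 107.806
6 0.490 0.294 113.309
7 0.319 0.124 116.886
final: 116.886 1.014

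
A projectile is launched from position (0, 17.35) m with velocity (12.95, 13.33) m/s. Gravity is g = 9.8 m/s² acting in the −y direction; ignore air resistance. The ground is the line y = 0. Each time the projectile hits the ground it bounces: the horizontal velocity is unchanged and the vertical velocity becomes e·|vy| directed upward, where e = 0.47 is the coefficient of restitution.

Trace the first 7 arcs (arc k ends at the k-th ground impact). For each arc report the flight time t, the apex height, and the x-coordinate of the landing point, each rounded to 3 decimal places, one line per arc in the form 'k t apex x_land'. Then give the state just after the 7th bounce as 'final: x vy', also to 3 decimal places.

Arc 1: start y=17.350, vy=13.330 → t=3.682, apex=26.416, x_land=47.683, impact vy=-22.754
  bounce: vy ← 0.47·22.754 = 10.694
Arc 2: start y=0.000, vy=10.694 → t=2.183, apex=5.835, x_land=75.946, impact vy=-10.694
  bounce: vy ← 0.47·10.694 = 5.026
Arc 3: start y=0.000, vy=5.026 → t=1.026, apex=1.289, x_land=89.230, impact vy=-5.026
  bounce: vy ← 0.47·5.026 = 2.362
Arc 4: start y=0.000, vy=2.362 → t=0.482, apex=0.285, x_land=95.474, impact vy=-2.362
  bounce: vy ← 0.47·2.362 = 1.110
Arc 5: start y=0.000, vy=1.110 → t=0.227, apex=0.063, x_land=98.408, impact vy=-1.110
  bounce: vy ← 0.47·1.110 = 0.522
Arc 6: start y=0.000, vy=0.522 → t=0.107, apex=0.014, x_land=99.788, impact vy=-0.522
  bounce: vy ← 0.47·0.522 = 0.245
Arc 7: start y=0.000, vy=0.245 → t=0.050, apex=0.003, x_land=100.436, impact vy=-0.245
  bounce: vy ← 0.47·0.245 = 0.115

1 3.682 26.416 47.683
2 2.183 5.835 75.946
3 1.026 1.289 89.230
4 0.482 0.285 95.474
5 0.227 0.063 98.408
6 0.107 0.014 99.788
7 0.050 0.003 100.436
final: 100.436 0.115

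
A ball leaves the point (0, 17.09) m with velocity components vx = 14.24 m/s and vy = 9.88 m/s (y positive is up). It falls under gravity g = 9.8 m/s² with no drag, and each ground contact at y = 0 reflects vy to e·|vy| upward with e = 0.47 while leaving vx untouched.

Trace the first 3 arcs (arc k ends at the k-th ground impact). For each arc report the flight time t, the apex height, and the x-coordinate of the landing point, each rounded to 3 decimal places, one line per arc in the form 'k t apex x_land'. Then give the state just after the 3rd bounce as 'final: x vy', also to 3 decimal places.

Arc 1: start y=17.090, vy=9.880 → t=3.130, apex=22.070, x_land=44.578, impact vy=-20.799
  bounce: vy ← 0.47·20.799 = 9.775
Arc 2: start y=0.000, vy=9.775 → t=1.995, apex=4.875, x_land=72.986, impact vy=-9.775
  bounce: vy ← 0.47·9.775 = 4.594
Arc 3: start y=0.000, vy=4.594 → t=0.938, apex=1.077, x_land=86.338, impact vy=-4.594
  bounce: vy ← 0.47·4.594 = 2.159

1 3.130 22.070 44.578
2 1.995 4.875 72.986
3 0.938 1.077 86.338
final: 86.338 2.159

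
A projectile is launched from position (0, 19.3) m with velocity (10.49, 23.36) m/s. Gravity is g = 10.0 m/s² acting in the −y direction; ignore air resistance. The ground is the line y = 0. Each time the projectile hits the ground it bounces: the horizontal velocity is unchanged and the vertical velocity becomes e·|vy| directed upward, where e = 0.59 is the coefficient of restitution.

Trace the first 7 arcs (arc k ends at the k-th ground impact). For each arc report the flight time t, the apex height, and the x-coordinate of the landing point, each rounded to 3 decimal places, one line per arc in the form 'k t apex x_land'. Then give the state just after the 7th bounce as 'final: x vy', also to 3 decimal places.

Arc 1: start y=19.300, vy=23.360 → t=5.388, apex=46.584, x_land=56.524, impact vy=-30.524
  bounce: vy ← 0.59·30.524 = 18.009
Arc 2: start y=0.000, vy=18.009 → t=3.602, apex=16.216, x_land=94.307, impact vy=-18.009
  bounce: vy ← 0.59·18.009 = 10.625
Arc 3: start y=0.000, vy=10.625 → t=2.125, apex=5.645, x_land=116.598, impact vy=-10.625
  bounce: vy ← 0.59·10.625 = 6.269
Arc 4: start y=0.000, vy=6.269 → t=1.254, apex=1.965, x_land=129.751, impact vy=-6.269
  bounce: vy ← 0.59·6.269 = 3.699
Arc 5: start y=0.000, vy=3.699 → t=0.740, apex=0.684, x_land=137.510, impact vy=-3.699
  bounce: vy ← 0.59·3.699 = 2.182
Arc 6: start y=0.000, vy=2.182 → t=0.436, apex=0.238, x_land=142.089, impact vy=-2.182
  bounce: vy ← 0.59·2.182 = 1.288
Arc 7: start y=0.000, vy=1.288 → t=0.258, apex=0.083, x_land=144.790, impact vy=-1.288
  bounce: vy ← 0.59·1.288 = 0.760

1 5.388 46.584 56.524
2 3.602 16.216 94.307
3 2.125 5.645 116.598
4 1.254 1.965 129.751
5 0.740 0.684 137.510
6 0.436 0.238 142.089
7 0.258 0.083 144.790
final: 144.790 0.760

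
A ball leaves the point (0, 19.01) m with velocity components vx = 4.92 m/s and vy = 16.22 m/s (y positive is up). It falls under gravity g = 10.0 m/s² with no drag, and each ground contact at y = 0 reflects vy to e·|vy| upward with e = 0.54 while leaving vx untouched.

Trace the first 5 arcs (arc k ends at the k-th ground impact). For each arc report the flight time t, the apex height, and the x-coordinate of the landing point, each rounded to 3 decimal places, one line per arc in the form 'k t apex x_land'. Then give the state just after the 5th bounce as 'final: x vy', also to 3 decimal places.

Arc 1: start y=19.010, vy=16.220 → t=4.158, apex=32.164, x_land=20.459, impact vy=-25.363
  bounce: vy ← 0.54·25.363 = 13.696
Arc 2: start y=0.000, vy=13.696 → t=2.739, apex=9.379, x_land=33.936, impact vy=-13.696
  bounce: vy ← 0.54·13.696 = 7.396
Arc 3: start y=0.000, vy=7.396 → t=1.479, apex=2.735, x_land=41.213, impact vy=-7.396
  bounce: vy ← 0.54·7.396 = 3.994
Arc 4: start y=0.000, vy=3.994 → t=0.799, apex=0.798, x_land=45.143, impact vy=-3.994
  bounce: vy ← 0.54·3.994 = 2.157
Arc 5: start y=0.000, vy=2.157 → t=0.431, apex=0.233, x_land=47.265, impact vy=-2.157
  bounce: vy ← 0.54·2.157 = 1.165

1 4.158 32.164 20.459
2 2.739 9.379 33.936
3 1.479 2.735 41.213
4 0.799 0.798 45.143
5 0.431 0.233 47.265
final: 47.265 1.165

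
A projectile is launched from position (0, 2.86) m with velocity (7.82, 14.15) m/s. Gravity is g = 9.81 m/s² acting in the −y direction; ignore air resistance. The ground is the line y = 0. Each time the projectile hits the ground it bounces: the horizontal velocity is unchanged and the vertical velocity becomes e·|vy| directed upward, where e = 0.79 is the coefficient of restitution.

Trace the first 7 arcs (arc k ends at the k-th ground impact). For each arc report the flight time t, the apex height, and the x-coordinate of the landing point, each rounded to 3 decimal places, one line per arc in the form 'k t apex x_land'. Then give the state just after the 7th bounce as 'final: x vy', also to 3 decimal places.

Arc 1: start y=2.860, vy=14.150 → t=3.074, apex=13.065, x_land=24.042, impact vy=-16.010
  bounce: vy ← 0.79·16.010 = 12.648
Arc 2: start y=0.000, vy=12.648 → t=2.579, apex=8.154, x_land=44.207, impact vy=-12.648
  bounce: vy ← 0.79·12.648 = 9.992
Arc 3: start y=0.000, vy=9.992 → t=2.037, apex=5.089, x_land=60.138, impact vy=-9.992
  bounce: vy ← 0.79·9.992 = 7.894
Arc 4: start y=0.000, vy=7.894 → t=1.609, apex=3.176, x_land=72.723, impact vy=-7.894
  bounce: vy ← 0.79·7.894 = 6.236
Arc 5: start y=0.000, vy=6.236 → t=1.271, apex=1.982, x_land=82.665, impact vy=-6.236
  bounce: vy ← 0.79·6.236 = 4.927
Arc 6: start y=0.000, vy=4.927 → t=1.004, apex=1.237, x_land=90.519, impact vy=-4.927
  bounce: vy ← 0.79·4.927 = 3.892
Arc 7: start y=0.000, vy=3.892 → t=0.793, apex=0.772, x_land=96.724, impact vy=-3.892
  bounce: vy ← 0.79·3.892 = 3.075

1 3.074 13.065 24.042
2 2.579 8.154 44.207
3 2.037 5.089 60.138
4 1.609 3.176 72.723
5 1.271 1.982 82.665
6 1.004 1.237 90.519
7 0.793 0.772 96.724
final: 96.724 3.075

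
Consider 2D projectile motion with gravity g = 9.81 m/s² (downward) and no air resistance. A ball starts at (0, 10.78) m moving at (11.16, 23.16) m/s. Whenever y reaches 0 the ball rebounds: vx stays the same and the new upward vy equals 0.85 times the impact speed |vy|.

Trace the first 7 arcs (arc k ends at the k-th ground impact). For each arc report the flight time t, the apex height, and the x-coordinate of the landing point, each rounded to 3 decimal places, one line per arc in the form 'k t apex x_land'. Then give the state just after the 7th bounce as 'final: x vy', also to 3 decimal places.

Arc 1: start y=10.780, vy=23.160 → t=5.149, apex=38.119, x_land=57.458, impact vy=-27.348
  bounce: vy ← 0.85·27.348 = 23.245
Arc 2: start y=0.000, vy=23.245 → t=4.739, apex=27.541, x_land=110.347, impact vy=-23.245
  bounce: vy ← 0.85·23.245 = 19.759
Arc 3: start y=0.000, vy=19.759 → t=4.028, apex=19.898, x_land=155.302, impact vy=-19.759
  bounce: vy ← 0.85·19.759 = 16.795
Arc 4: start y=0.000, vy=16.795 → t=3.424, apex=14.376, x_land=193.514, impact vy=-16.795
  bounce: vy ← 0.85·16.795 = 14.276
Arc 5: start y=0.000, vy=14.276 → t=2.910, apex=10.387, x_land=225.995, impact vy=-14.276
  bounce: vy ← 0.85·14.276 = 12.134
Arc 6: start y=0.000, vy=12.134 → t=2.474, apex=7.505, x_land=253.603, impact vy=-12.134
  bounce: vy ← 0.85·12.134 = 10.314
Arc 7: start y=0.000, vy=10.314 → t=2.103, apex=5.422, x_land=277.070, impact vy=-10.314
  bounce: vy ← 0.85·10.314 = 8.767

1 5.149 38.119 57.458
2 4.739 27.541 110.347
3 4.028 19.898 155.302
4 3.424 14.376 193.514
5 2.910 10.387 225.995
6 2.474 7.505 253.603
7 2.103 5.422 277.070
final: 277.070 8.767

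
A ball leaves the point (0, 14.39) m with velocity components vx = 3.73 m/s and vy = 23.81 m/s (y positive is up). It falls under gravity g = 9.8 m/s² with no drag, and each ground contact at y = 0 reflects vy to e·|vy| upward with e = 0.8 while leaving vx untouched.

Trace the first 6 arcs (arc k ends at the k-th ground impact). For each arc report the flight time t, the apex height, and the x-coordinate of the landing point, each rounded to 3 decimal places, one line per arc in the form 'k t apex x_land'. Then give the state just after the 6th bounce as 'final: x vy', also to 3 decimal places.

1 5.403 43.314 20.152
2 4.757 27.721 37.896
3 3.806 17.742 52.091
4 3.045 11.355 63.447
5 2.436 7.267 72.532
6 1.948 4.651 79.800
final: 79.800 7.638

Arc 1: start y=14.390, vy=23.810 → t=5.403, apex=43.314, x_land=20.152, impact vy=-29.137
  bounce: vy ← 0.8·29.137 = 23.310
Arc 2: start y=0.000, vy=23.310 → t=4.757, apex=27.721, x_land=37.896, impact vy=-23.310
  bounce: vy ← 0.8·23.310 = 18.648
Arc 3: start y=0.000, vy=18.648 → t=3.806, apex=17.742, x_land=52.091, impact vy=-18.648
  bounce: vy ← 0.8·18.648 = 14.918
Arc 4: start y=0.000, vy=14.918 → t=3.045, apex=11.355, x_land=63.447, impact vy=-14.918
  bounce: vy ← 0.8·14.918 = 11.934
Arc 5: start y=0.000, vy=11.934 → t=2.436, apex=7.267, x_land=72.532, impact vy=-11.934
  bounce: vy ← 0.8·11.934 = 9.548
Arc 6: start y=0.000, vy=9.548 → t=1.948, apex=4.651, x_land=79.800, impact vy=-9.548
  bounce: vy ← 0.8·9.548 = 7.638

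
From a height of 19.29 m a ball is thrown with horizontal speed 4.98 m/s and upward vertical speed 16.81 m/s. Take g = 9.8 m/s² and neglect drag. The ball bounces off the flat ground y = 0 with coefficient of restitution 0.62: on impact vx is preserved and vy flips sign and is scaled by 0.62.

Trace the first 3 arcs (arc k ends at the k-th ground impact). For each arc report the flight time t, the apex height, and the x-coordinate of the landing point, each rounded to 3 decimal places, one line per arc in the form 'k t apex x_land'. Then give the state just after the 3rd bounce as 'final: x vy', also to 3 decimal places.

Arc 1: start y=19.290, vy=16.810 → t=4.338, apex=33.707, x_land=21.604, impact vy=-25.703
  bounce: vy ← 0.62·25.703 = 15.936
Arc 2: start y=0.000, vy=15.936 → t=3.252, apex=12.957, x_land=37.800, impact vy=-15.936
  bounce: vy ← 0.62·15.936 = 9.880
Arc 3: start y=0.000, vy=9.880 → t=2.016, apex=4.981, x_land=47.842, impact vy=-9.880
  bounce: vy ← 0.62·9.880 = 6.126

1 4.338 33.707 21.604
2 3.252 12.957 37.800
3 2.016 4.981 47.842
final: 47.842 6.126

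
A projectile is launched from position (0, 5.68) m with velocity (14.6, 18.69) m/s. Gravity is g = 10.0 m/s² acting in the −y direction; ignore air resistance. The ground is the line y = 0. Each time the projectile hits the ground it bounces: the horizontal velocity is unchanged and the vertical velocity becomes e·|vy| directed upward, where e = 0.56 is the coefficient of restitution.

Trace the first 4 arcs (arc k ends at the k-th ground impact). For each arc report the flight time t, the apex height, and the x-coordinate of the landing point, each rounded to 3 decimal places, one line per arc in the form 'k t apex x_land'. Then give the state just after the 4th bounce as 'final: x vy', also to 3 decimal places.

1 4.021 23.146 58.700
2 2.410 7.259 93.882
3 1.349 2.276 113.584
4 0.756 0.714 124.617
final: 124.617 2.116

Arc 1: start y=5.680, vy=18.690 → t=4.021, apex=23.146, x_land=58.700, impact vy=-21.515
  bounce: vy ← 0.56·21.515 = 12.049
Arc 2: start y=0.000, vy=12.049 → t=2.410, apex=7.259, x_land=93.882, impact vy=-12.049
  bounce: vy ← 0.56·12.049 = 6.747
Arc 3: start y=0.000, vy=6.747 → t=1.349, apex=2.276, x_land=113.584, impact vy=-6.747
  bounce: vy ← 0.56·6.747 = 3.778
Arc 4: start y=0.000, vy=3.778 → t=0.756, apex=0.714, x_land=124.617, impact vy=-3.778
  bounce: vy ← 0.56·3.778 = 2.116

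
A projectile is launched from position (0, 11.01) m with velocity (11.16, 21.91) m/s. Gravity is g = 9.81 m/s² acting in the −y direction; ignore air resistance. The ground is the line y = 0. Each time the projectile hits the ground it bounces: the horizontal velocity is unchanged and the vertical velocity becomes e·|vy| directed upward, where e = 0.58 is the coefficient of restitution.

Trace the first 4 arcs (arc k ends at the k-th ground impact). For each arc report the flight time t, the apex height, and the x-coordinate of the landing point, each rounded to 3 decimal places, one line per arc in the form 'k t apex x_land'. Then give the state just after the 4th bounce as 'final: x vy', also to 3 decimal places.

Arc 1: start y=11.010, vy=21.910 → t=4.923, apex=35.477, x_land=54.939, impact vy=-26.383
  bounce: vy ← 0.58·26.383 = 15.302
Arc 2: start y=0.000, vy=15.302 → t=3.120, apex=11.935, x_land=89.755, impact vy=-15.302
  bounce: vy ← 0.58·15.302 = 8.875
Arc 3: start y=0.000, vy=8.875 → t=1.809, apex=4.015, x_land=109.948, impact vy=-8.875
  bounce: vy ← 0.58·8.875 = 5.148
Arc 4: start y=0.000, vy=5.148 → t=1.049, apex=1.351, x_land=121.660, impact vy=-5.148
  bounce: vy ← 0.58·5.148 = 2.986

1 4.923 35.477 54.939
2 3.120 11.935 89.755
3 1.809 4.015 109.948
4 1.049 1.351 121.660
final: 121.660 2.986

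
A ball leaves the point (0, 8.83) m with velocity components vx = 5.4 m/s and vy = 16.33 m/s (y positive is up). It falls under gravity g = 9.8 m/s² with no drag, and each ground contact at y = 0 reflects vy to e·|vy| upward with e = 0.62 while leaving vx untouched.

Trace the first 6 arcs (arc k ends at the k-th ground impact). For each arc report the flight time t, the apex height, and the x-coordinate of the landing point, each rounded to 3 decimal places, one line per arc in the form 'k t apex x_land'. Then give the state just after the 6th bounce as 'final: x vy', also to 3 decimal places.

1 3.806 22.436 20.553
2 2.653 8.624 34.881
3 1.645 3.315 43.764
4 1.020 1.274 49.272
5 0.632 0.490 52.687
6 0.392 0.188 54.804
final: 54.804 1.191

Arc 1: start y=8.830, vy=16.330 → t=3.806, apex=22.436, x_land=20.553, impact vy=-20.970
  bounce: vy ← 0.62·20.970 = 13.001
Arc 2: start y=0.000, vy=13.001 → t=2.653, apex=8.624, x_land=34.881, impact vy=-13.001
  bounce: vy ← 0.62·13.001 = 8.061
Arc 3: start y=0.000, vy=8.061 → t=1.645, apex=3.315, x_land=43.764, impact vy=-8.061
  bounce: vy ← 0.62·8.061 = 4.998
Arc 4: start y=0.000, vy=4.998 → t=1.020, apex=1.274, x_land=49.272, impact vy=-4.998
  bounce: vy ← 0.62·4.998 = 3.099
Arc 5: start y=0.000, vy=3.099 → t=0.632, apex=0.490, x_land=52.687, impact vy=-3.099
  bounce: vy ← 0.62·3.099 = 1.921
Arc 6: start y=0.000, vy=1.921 → t=0.392, apex=0.188, x_land=54.804, impact vy=-1.921
  bounce: vy ← 0.62·1.921 = 1.191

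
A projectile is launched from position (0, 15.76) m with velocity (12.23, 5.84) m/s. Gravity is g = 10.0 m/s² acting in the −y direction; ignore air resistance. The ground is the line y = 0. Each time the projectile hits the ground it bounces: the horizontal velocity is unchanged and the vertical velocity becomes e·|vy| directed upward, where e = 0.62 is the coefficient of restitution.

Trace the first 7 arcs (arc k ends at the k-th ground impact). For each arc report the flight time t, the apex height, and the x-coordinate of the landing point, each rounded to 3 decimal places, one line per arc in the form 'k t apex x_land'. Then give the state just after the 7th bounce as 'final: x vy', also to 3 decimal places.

Arc 1: start y=15.760, vy=5.840 → t=2.453, apex=17.465, x_land=30.000, impact vy=-18.690
  bounce: vy ← 0.62·18.690 = 11.588
Arc 2: start y=0.000, vy=11.588 → t=2.318, apex=6.714, x_land=58.343, impact vy=-11.588
  bounce: vy ← 0.62·11.588 = 7.184
Arc 3: start y=0.000, vy=7.184 → t=1.437, apex=2.581, x_land=75.916, impact vy=-7.184
  bounce: vy ← 0.62·7.184 = 4.454
Arc 4: start y=0.000, vy=4.454 → t=0.891, apex=0.992, x_land=86.811, impact vy=-4.454
  bounce: vy ← 0.62·4.454 = 2.762
Arc 5: start y=0.000, vy=2.762 → t=0.552, apex=0.381, x_land=93.566, impact vy=-2.762
  bounce: vy ← 0.62·2.762 = 1.712
Arc 6: start y=0.000, vy=1.712 → t=0.342, apex=0.147, x_land=97.754, impact vy=-1.712
  bounce: vy ← 0.62·1.712 = 1.062
Arc 7: start y=0.000, vy=1.062 → t=0.212, apex=0.056, x_land=100.351, impact vy=-1.062
  bounce: vy ← 0.62·1.062 = 0.658

1 2.453 17.465 30.000
2 2.318 6.714 58.343
3 1.437 2.581 75.916
4 0.891 0.992 86.811
5 0.552 0.381 93.566
6 0.342 0.147 97.754
7 0.212 0.056 100.351
final: 100.351 0.658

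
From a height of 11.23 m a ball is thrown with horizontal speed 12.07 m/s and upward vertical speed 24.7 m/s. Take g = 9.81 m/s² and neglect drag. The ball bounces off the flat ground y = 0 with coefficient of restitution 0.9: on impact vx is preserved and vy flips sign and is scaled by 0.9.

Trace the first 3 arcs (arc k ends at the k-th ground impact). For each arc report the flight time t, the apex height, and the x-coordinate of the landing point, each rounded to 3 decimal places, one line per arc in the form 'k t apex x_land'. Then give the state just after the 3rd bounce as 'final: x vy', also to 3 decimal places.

Arc 1: start y=11.230, vy=24.700 → t=5.455, apex=42.325, x_land=65.846, impact vy=-28.817
  bounce: vy ← 0.9·28.817 = 25.935
Arc 2: start y=0.000, vy=25.935 → t=5.288, apex=34.284, x_land=129.667, impact vy=-25.935
  bounce: vy ← 0.9·25.935 = 23.342
Arc 3: start y=0.000, vy=23.342 → t=4.759, apex=27.770, x_land=187.105, impact vy=-23.342
  bounce: vy ← 0.9·23.342 = 21.008

1 5.455 42.325 65.846
2 5.288 34.284 129.667
3 4.759 27.770 187.105
final: 187.105 21.008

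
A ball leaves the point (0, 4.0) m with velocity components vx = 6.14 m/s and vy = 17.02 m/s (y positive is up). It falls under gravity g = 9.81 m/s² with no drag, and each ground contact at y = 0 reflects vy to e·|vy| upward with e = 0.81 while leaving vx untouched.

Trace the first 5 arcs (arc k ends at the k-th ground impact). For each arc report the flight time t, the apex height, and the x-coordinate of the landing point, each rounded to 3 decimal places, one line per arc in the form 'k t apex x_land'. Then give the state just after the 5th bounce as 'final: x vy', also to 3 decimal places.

1 3.691 18.765 22.662
2 3.169 12.311 42.117
3 2.567 8.078 57.876
4 2.079 5.300 70.640
5 1.684 3.477 80.979
final: 80.979 6.690

Arc 1: start y=4.000, vy=17.020 → t=3.691, apex=18.765, x_land=22.662, impact vy=-19.188
  bounce: vy ← 0.81·19.188 = 15.542
Arc 2: start y=0.000, vy=15.542 → t=3.169, apex=12.311, x_land=42.117, impact vy=-15.542
  bounce: vy ← 0.81·15.542 = 12.589
Arc 3: start y=0.000, vy=12.589 → t=2.567, apex=8.078, x_land=57.876, impact vy=-12.589
  bounce: vy ← 0.81·12.589 = 10.197
Arc 4: start y=0.000, vy=10.197 → t=2.079, apex=5.300, x_land=70.640, impact vy=-10.197
  bounce: vy ← 0.81·10.197 = 8.260
Arc 5: start y=0.000, vy=8.260 → t=1.684, apex=3.477, x_land=80.979, impact vy=-8.260
  bounce: vy ← 0.81·8.260 = 6.690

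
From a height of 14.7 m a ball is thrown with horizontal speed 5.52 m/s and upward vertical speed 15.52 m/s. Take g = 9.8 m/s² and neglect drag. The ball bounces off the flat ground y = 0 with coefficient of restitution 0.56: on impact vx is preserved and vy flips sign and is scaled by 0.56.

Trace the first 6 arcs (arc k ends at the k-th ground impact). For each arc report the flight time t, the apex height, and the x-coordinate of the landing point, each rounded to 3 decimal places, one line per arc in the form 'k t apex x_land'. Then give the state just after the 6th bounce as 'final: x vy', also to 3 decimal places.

1 3.931 26.989 21.697
2 2.629 8.464 36.206
3 1.472 2.654 44.332
4 0.824 0.832 48.882
5 0.462 0.261 51.430
6 0.259 0.082 52.857
final: 52.857 0.709

Arc 1: start y=14.700, vy=15.520 → t=3.931, apex=26.989, x_land=21.697, impact vy=-23.000
  bounce: vy ← 0.56·23.000 = 12.880
Arc 2: start y=0.000, vy=12.880 → t=2.629, apex=8.464, x_land=36.206, impact vy=-12.880
  bounce: vy ← 0.56·12.880 = 7.213
Arc 3: start y=0.000, vy=7.213 → t=1.472, apex=2.654, x_land=44.332, impact vy=-7.213
  bounce: vy ← 0.56·7.213 = 4.039
Arc 4: start y=0.000, vy=4.039 → t=0.824, apex=0.832, x_land=48.882, impact vy=-4.039
  bounce: vy ← 0.56·4.039 = 2.262
Arc 5: start y=0.000, vy=2.262 → t=0.462, apex=0.261, x_land=51.430, impact vy=-2.262
  bounce: vy ← 0.56·2.262 = 1.267
Arc 6: start y=0.000, vy=1.267 → t=0.259, apex=0.082, x_land=52.857, impact vy=-1.267
  bounce: vy ← 0.56·1.267 = 0.709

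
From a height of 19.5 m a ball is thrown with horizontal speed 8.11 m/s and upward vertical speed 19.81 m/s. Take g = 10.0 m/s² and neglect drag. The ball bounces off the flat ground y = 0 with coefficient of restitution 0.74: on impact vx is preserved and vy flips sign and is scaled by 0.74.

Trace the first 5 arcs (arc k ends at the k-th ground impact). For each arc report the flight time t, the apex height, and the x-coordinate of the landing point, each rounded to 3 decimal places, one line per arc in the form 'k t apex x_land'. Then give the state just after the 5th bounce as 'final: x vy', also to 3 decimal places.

Arc 1: start y=19.500, vy=19.810 → t=4.778, apex=39.122, x_land=38.751, impact vy=-27.972
  bounce: vy ← 0.74·27.972 = 20.699
Arc 2: start y=0.000, vy=20.699 → t=4.140, apex=21.423, x_land=72.326, impact vy=-20.699
  bounce: vy ← 0.74·20.699 = 15.317
Arc 3: start y=0.000, vy=15.317 → t=3.063, apex=11.731, x_land=97.171, impact vy=-15.317
  bounce: vy ← 0.74·15.317 = 11.335
Arc 4: start y=0.000, vy=11.335 → t=2.267, apex=6.424, x_land=115.556, impact vy=-11.335
  bounce: vy ← 0.74·11.335 = 8.388
Arc 5: start y=0.000, vy=8.388 → t=1.678, apex=3.518, x_land=129.161, impact vy=-8.388
  bounce: vy ← 0.74·8.388 = 6.207

1 4.778 39.122 38.751
2 4.140 21.423 72.326
3 3.063 11.731 97.171
4 2.267 6.424 115.556
5 1.678 3.518 129.161
final: 129.161 6.207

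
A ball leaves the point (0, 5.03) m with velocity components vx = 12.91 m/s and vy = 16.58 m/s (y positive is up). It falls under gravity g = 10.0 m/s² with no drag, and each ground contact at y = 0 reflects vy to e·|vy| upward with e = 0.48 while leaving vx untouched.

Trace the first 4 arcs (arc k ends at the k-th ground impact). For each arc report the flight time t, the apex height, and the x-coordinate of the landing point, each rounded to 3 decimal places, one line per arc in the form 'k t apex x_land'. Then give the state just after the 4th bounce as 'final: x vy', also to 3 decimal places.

1 3.596 18.775 46.421
2 1.860 4.326 70.437
3 0.893 0.997 81.965
4 0.429 0.230 87.498
final: 87.498 1.029

Arc 1: start y=5.030, vy=16.580 → t=3.596, apex=18.775, x_land=46.421, impact vy=-19.378
  bounce: vy ← 0.48·19.378 = 9.301
Arc 2: start y=0.000, vy=9.301 → t=1.860, apex=4.326, x_land=70.437, impact vy=-9.301
  bounce: vy ← 0.48·9.301 = 4.465
Arc 3: start y=0.000, vy=4.465 → t=0.893, apex=0.997, x_land=81.965, impact vy=-4.465
  bounce: vy ← 0.48·4.465 = 2.143
Arc 4: start y=0.000, vy=2.143 → t=0.429, apex=0.230, x_land=87.498, impact vy=-2.143
  bounce: vy ← 0.48·2.143 = 1.029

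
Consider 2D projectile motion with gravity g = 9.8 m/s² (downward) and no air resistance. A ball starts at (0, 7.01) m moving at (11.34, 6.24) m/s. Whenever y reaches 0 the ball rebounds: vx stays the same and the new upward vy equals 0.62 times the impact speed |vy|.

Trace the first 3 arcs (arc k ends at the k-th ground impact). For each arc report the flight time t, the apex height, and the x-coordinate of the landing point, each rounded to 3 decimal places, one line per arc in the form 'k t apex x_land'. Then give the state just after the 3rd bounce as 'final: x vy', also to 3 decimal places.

1 1.992 8.997 22.586
2 1.680 3.458 41.640
3 1.042 1.329 53.453
final: 53.453 3.165

Arc 1: start y=7.010, vy=6.240 → t=1.992, apex=8.997, x_land=22.586, impact vy=-13.279
  bounce: vy ← 0.62·13.279 = 8.233
Arc 2: start y=0.000, vy=8.233 → t=1.680, apex=3.458, x_land=41.640, impact vy=-8.233
  bounce: vy ← 0.62·8.233 = 5.104
Arc 3: start y=0.000, vy=5.104 → t=1.042, apex=1.329, x_land=53.453, impact vy=-5.104
  bounce: vy ← 0.62·5.104 = 3.165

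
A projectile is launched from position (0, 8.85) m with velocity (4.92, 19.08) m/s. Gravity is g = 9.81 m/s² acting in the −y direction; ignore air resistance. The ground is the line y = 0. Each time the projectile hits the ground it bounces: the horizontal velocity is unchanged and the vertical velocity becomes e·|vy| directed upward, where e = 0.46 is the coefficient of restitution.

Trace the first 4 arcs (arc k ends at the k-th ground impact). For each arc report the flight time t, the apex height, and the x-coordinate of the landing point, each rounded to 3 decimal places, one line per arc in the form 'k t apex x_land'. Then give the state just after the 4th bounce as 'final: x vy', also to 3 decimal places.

1 4.309 27.405 21.199
2 2.175 5.799 31.898
3 1.000 1.227 36.819
4 0.460 0.260 39.083
final: 39.083 1.038

Arc 1: start y=8.850, vy=19.080 → t=4.309, apex=27.405, x_land=21.199, impact vy=-23.188
  bounce: vy ← 0.46·23.188 = 10.666
Arc 2: start y=0.000, vy=10.666 → t=2.175, apex=5.799, x_land=31.898, impact vy=-10.666
  bounce: vy ← 0.46·10.666 = 4.907
Arc 3: start y=0.000, vy=4.907 → t=1.000, apex=1.227, x_land=36.819, impact vy=-4.907
  bounce: vy ← 0.46·4.907 = 2.257
Arc 4: start y=0.000, vy=2.257 → t=0.460, apex=0.260, x_land=39.083, impact vy=-2.257
  bounce: vy ← 0.46·2.257 = 1.038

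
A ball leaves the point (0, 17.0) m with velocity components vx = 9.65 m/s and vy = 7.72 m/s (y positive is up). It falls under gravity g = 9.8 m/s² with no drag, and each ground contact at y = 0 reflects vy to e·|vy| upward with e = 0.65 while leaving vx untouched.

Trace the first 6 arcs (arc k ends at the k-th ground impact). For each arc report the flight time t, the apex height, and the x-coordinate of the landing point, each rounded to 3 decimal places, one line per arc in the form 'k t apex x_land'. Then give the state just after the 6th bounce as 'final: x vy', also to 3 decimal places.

1 2.810 20.041 27.118
2 2.629 8.467 52.488
3 1.709 3.577 68.979
4 1.111 1.511 79.698
5 0.722 0.639 86.665
6 0.469 0.270 91.194
final: 91.194 1.495

Arc 1: start y=17.000, vy=7.720 → t=2.810, apex=20.041, x_land=27.118, impact vy=-19.819
  bounce: vy ← 0.65·19.819 = 12.882
Arc 2: start y=0.000, vy=12.882 → t=2.629, apex=8.467, x_land=52.488, impact vy=-12.882
  bounce: vy ← 0.65·12.882 = 8.374
Arc 3: start y=0.000, vy=8.374 → t=1.709, apex=3.577, x_land=68.979, impact vy=-8.374
  bounce: vy ← 0.65·8.374 = 5.443
Arc 4: start y=0.000, vy=5.443 → t=1.111, apex=1.511, x_land=79.698, impact vy=-5.443
  bounce: vy ← 0.65·5.443 = 3.538
Arc 5: start y=0.000, vy=3.538 → t=0.722, apex=0.639, x_land=86.665, impact vy=-3.538
  bounce: vy ← 0.65·3.538 = 2.300
Arc 6: start y=0.000, vy=2.300 → t=0.469, apex=0.270, x_land=91.194, impact vy=-2.300
  bounce: vy ← 0.65·2.300 = 1.495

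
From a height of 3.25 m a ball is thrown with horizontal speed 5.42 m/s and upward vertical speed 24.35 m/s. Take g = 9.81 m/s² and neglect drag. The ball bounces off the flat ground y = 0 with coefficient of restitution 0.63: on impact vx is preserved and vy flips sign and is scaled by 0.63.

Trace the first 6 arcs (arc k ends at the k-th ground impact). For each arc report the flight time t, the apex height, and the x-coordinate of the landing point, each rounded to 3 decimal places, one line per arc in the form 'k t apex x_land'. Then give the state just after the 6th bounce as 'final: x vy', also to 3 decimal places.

1 5.094 33.470 27.612
2 3.291 13.284 45.451
3 2.074 5.273 56.690
4 1.306 2.093 63.770
5 0.823 0.831 68.231
6 0.518 0.330 71.041
final: 71.041 1.602

Arc 1: start y=3.250, vy=24.350 → t=5.094, apex=33.470, x_land=27.612, impact vy=-25.626
  bounce: vy ← 0.63·25.626 = 16.144
Arc 2: start y=0.000, vy=16.144 → t=3.291, apex=13.284, x_land=45.451, impact vy=-16.144
  bounce: vy ← 0.63·16.144 = 10.171
Arc 3: start y=0.000, vy=10.171 → t=2.074, apex=5.273, x_land=56.690, impact vy=-10.171
  bounce: vy ← 0.63·10.171 = 6.408
Arc 4: start y=0.000, vy=6.408 → t=1.306, apex=2.093, x_land=63.770, impact vy=-6.408
  bounce: vy ← 0.63·6.408 = 4.037
Arc 5: start y=0.000, vy=4.037 → t=0.823, apex=0.831, x_land=68.231, impact vy=-4.037
  bounce: vy ← 0.63·4.037 = 2.543
Arc 6: start y=0.000, vy=2.543 → t=0.518, apex=0.330, x_land=71.041, impact vy=-2.543
  bounce: vy ← 0.63·2.543 = 1.602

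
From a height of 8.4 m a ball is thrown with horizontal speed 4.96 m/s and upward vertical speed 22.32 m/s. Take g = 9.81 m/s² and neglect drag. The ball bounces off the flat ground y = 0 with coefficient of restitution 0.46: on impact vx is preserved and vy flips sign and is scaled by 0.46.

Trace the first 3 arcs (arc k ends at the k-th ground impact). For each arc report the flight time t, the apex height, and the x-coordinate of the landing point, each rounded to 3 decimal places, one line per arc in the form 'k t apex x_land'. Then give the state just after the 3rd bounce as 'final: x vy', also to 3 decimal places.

1 4.900 33.792 24.304
2 2.415 7.150 36.281
3 1.111 1.513 41.790
final: 41.790 2.506

Arc 1: start y=8.400, vy=22.320 → t=4.900, apex=33.792, x_land=24.304, impact vy=-25.749
  bounce: vy ← 0.46·25.749 = 11.844
Arc 2: start y=0.000, vy=11.844 → t=2.415, apex=7.150, x_land=36.281, impact vy=-11.844
  bounce: vy ← 0.46·11.844 = 5.448
Arc 3: start y=0.000, vy=5.448 → t=1.111, apex=1.513, x_land=41.790, impact vy=-5.448
  bounce: vy ← 0.46·5.448 = 2.506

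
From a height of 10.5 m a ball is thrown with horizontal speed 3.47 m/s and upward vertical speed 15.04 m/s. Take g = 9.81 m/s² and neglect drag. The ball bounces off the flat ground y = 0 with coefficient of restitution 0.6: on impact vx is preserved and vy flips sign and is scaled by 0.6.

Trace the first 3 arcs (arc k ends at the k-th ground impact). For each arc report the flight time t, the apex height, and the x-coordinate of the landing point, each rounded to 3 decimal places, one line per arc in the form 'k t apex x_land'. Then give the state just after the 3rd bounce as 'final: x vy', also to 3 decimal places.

1 3.652 22.029 12.674
2 2.543 7.930 21.498
3 1.526 2.855 26.793
final: 26.793 4.491

Arc 1: start y=10.500, vy=15.040 → t=3.652, apex=22.029, x_land=12.674, impact vy=-20.790
  bounce: vy ← 0.6·20.790 = 12.474
Arc 2: start y=0.000, vy=12.474 → t=2.543, apex=7.930, x_land=21.498, impact vy=-12.474
  bounce: vy ← 0.6·12.474 = 7.484
Arc 3: start y=0.000, vy=7.484 → t=1.526, apex=2.855, x_land=26.793, impact vy=-7.484
  bounce: vy ← 0.6·7.484 = 4.491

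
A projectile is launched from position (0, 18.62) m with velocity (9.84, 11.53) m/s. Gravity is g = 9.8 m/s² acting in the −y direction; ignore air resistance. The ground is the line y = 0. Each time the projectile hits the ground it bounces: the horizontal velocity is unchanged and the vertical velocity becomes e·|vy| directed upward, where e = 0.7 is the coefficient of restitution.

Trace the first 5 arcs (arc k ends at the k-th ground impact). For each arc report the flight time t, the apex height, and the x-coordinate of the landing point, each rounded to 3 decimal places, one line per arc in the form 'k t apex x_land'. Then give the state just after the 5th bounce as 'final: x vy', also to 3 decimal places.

1 3.453 25.403 33.982
2 3.188 12.447 65.348
3 2.231 6.099 87.305
4 1.562 2.989 102.674
5 1.093 1.464 113.433
final: 113.433 3.750

Arc 1: start y=18.620, vy=11.530 → t=3.453, apex=25.403, x_land=33.982, impact vy=-22.314
  bounce: vy ← 0.7·22.314 = 15.619
Arc 2: start y=0.000, vy=15.619 → t=3.188, apex=12.447, x_land=65.348, impact vy=-15.619
  bounce: vy ← 0.7·15.619 = 10.934
Arc 3: start y=0.000, vy=10.934 → t=2.231, apex=6.099, x_land=87.305, impact vy=-10.934
  bounce: vy ← 0.7·10.934 = 7.654
Arc 4: start y=0.000, vy=7.654 → t=1.562, apex=2.989, x_land=102.674, impact vy=-7.654
  bounce: vy ← 0.7·7.654 = 5.357
Arc 5: start y=0.000, vy=5.357 → t=1.093, apex=1.464, x_land=113.433, impact vy=-5.357
  bounce: vy ← 0.7·5.357 = 3.750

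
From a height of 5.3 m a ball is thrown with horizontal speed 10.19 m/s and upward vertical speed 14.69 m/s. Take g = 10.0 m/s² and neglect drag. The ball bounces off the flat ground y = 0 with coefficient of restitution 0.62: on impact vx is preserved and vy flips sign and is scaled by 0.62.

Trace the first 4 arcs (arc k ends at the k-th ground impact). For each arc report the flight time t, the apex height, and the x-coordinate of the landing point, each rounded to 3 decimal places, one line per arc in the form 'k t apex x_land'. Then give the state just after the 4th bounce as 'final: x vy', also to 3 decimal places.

Arc 1: start y=5.300, vy=14.690 → t=3.263, apex=16.090, x_land=33.249, impact vy=-17.939
  bounce: vy ← 0.62·17.939 = 11.122
Arc 2: start y=0.000, vy=11.122 → t=2.224, apex=6.185, x_land=55.915, impact vy=-11.122
  bounce: vy ← 0.62·11.122 = 6.896
Arc 3: start y=0.000, vy=6.896 → t=1.379, apex=2.377, x_land=69.969, impact vy=-6.896
  bounce: vy ← 0.62·6.896 = 4.275
Arc 4: start y=0.000, vy=4.275 → t=0.855, apex=0.914, x_land=78.682, impact vy=-4.275
  bounce: vy ← 0.62·4.275 = 2.651

1 3.263 16.090 33.249
2 2.224 6.185 55.915
3 1.379 2.377 69.969
4 0.855 0.914 78.682
final: 78.682 2.651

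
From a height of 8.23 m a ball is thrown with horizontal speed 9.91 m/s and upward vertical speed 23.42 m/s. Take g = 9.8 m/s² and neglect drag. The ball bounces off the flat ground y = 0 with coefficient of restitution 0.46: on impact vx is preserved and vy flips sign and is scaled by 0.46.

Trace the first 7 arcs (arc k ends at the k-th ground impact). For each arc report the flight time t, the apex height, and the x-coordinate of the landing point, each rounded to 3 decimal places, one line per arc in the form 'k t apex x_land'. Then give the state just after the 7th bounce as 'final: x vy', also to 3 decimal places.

1 5.108 36.215 50.624
2 2.501 7.663 75.410
3 1.151 1.621 86.811
4 0.529 0.343 92.056
5 0.243 0.073 94.469
6 0.112 0.015 95.579
7 0.052 0.003 96.089
final: 96.089 0.116

Arc 1: start y=8.230, vy=23.420 → t=5.108, apex=36.215, x_land=50.624, impact vy=-26.642
  bounce: vy ← 0.46·26.642 = 12.255
Arc 2: start y=0.000, vy=12.255 → t=2.501, apex=7.663, x_land=75.410, impact vy=-12.255
  bounce: vy ← 0.46·12.255 = 5.637
Arc 3: start y=0.000, vy=5.637 → t=1.151, apex=1.621, x_land=86.811, impact vy=-5.637
  bounce: vy ← 0.46·5.637 = 2.593
Arc 4: start y=0.000, vy=2.593 → t=0.529, apex=0.343, x_land=92.056, impact vy=-2.593
  bounce: vy ← 0.46·2.593 = 1.193
Arc 5: start y=0.000, vy=1.193 → t=0.243, apex=0.073, x_land=94.469, impact vy=-1.193
  bounce: vy ← 0.46·1.193 = 0.549
Arc 6: start y=0.000, vy=0.549 → t=0.112, apex=0.015, x_land=95.579, impact vy=-0.549
  bounce: vy ← 0.46·0.549 = 0.252
Arc 7: start y=0.000, vy=0.252 → t=0.052, apex=0.003, x_land=96.089, impact vy=-0.252
  bounce: vy ← 0.46·0.252 = 0.116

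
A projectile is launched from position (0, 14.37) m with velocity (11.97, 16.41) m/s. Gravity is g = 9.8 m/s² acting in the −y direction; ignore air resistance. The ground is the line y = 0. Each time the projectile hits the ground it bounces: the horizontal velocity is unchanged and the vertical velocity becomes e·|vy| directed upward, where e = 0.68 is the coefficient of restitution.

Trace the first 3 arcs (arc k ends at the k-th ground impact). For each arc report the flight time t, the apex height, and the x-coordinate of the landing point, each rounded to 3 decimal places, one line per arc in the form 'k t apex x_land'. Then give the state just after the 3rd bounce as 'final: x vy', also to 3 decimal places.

Arc 1: start y=14.370, vy=16.410 → t=4.070, apex=28.109, x_land=48.713, impact vy=-23.472
  bounce: vy ← 0.68·23.472 = 15.961
Arc 2: start y=0.000, vy=15.961 → t=3.257, apex=12.998, x_land=87.704, impact vy=-15.961
  bounce: vy ← 0.68·15.961 = 10.854
Arc 3: start y=0.000, vy=10.854 → t=2.215, apex=6.010, x_land=114.217, impact vy=-10.854
  bounce: vy ← 0.68·10.854 = 7.380

1 4.070 28.109 48.713
2 3.257 12.998 87.704
3 2.215 6.010 114.217
final: 114.217 7.380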